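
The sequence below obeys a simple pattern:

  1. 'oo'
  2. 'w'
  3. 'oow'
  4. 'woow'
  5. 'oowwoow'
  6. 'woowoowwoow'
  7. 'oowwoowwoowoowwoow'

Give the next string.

woowoowwoowoowwoowwoowoowwoow

From term 3 onward, concatenate the second-to-last term with the last: oo·w = oow, w·oow = woow, …
So term 8 is woowoowwoow·oowwoowwoowoowwoow.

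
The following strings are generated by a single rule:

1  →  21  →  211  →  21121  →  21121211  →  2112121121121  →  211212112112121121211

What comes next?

This is a Fibonacci-style word recurrence s(k) = s(k−1)·s(k−2): e.g. 21·1 = 211.
Continuing: 211212112112121121211 · 2112121121121 gives term 8.

2112121121121211212112112121121121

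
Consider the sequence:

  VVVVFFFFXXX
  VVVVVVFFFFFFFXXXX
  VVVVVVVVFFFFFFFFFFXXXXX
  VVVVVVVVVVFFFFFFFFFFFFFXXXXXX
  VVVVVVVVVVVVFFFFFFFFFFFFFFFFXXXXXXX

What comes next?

Reading off run lengths: V runs 4, 6, 8, 10, 12; F runs 4, 7, 10, 13, 16; X runs 3, 4, 5, 6, 7 — each is linear in n, where the shown terms are n = 2, 3, 4, 5, 6.
Setting n = 7 gives 14, 19, 8 characters in each block.

VVVVVVVVVVVVVVFFFFFFFFFFFFFFFFFFFXXXXXXXX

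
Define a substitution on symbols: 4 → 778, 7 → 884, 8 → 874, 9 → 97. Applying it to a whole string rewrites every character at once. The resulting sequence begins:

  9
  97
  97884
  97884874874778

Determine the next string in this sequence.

Rewriting the 14 symbols of 97884874874778 one by one yields 97 884 874 874 778 874 884 778 874 884 778 884 884 874; concatenated:

97884874874778874884778874884778884884874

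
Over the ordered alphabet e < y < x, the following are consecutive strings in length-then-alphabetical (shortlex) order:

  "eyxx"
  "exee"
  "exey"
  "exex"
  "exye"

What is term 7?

Stepping forward 2 times from exye: exye → exyy, then the target.

exyx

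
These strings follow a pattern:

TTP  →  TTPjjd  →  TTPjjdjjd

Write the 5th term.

Each term is the previous one with jjd appended.
From TTPjjdjjd, 2 further steps: TTPjjdjjd → TTPjjdjjdjjd → (answer).

TTPjjdjjdjjdjjd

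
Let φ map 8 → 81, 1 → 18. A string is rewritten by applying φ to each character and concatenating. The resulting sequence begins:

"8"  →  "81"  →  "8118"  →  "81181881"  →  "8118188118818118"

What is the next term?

81181881188181181881811881181881

Replace each of the 16 characters of 8118188118818118 in place — 81 18 18 81 18 81 81 18 18 81 81 18 81 18 18 81 — and concatenate.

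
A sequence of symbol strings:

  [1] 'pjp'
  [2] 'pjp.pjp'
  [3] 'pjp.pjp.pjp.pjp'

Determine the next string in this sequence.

Each string is two copies of the previous one joined by '.'.
Doubling pjp.pjp.pjp.pjp with '.' between the halves:

pjp.pjp.pjp.pjp.pjp.pjp.pjp.pjp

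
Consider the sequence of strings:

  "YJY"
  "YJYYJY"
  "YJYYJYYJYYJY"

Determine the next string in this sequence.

YJYYJYYJYYJYYJYYJYYJYYJY

s(k+1) = s(k)·s(k) — each term doubles the last.
So the next term is two copies of YJYYJYYJYYJY.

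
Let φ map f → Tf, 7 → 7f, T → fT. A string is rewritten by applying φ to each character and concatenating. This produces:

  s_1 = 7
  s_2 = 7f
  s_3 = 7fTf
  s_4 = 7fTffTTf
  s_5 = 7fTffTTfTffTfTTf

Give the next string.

7fTffTTfTffTfTTffTTfTffTTffTfTTf

Replace each of the 16 characters of 7fTffTTfTffTfTTf in place — 7f Tf fT Tf Tf fT fT Tf fT Tf Tf fT Tf fT fT Tf — and concatenate.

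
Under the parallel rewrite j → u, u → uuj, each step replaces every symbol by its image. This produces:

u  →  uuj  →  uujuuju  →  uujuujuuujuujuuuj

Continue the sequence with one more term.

Applying the rule to each of the 17 symbols of uujuujuuujuujuuuj gives the pieces uuj uuj u uuj uuj u uuj uuj uuj u uuj uuj u uuj uuj uuj u, which concatenate to the answer.

uujuujuuujuujuuujuujuujuuujuujuuujuujuuju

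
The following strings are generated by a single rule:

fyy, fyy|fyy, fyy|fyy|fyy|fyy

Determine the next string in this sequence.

Every step duplicates the string with '|' between the halves.
One more doubling of fyy|fyy|fyy|fyy gives the answer.

fyy|fyy|fyy|fyy|fyy|fyy|fyy|fyy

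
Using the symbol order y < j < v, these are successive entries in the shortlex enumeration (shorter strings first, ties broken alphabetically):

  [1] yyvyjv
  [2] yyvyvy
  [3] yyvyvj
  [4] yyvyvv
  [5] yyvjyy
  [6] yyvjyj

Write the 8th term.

yyvjjy

Advancing 2 positions from yyvjyj through yyvjyj → yyvjyv reaches term 8.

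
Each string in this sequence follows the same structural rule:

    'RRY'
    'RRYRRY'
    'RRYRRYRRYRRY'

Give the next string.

Every step duplicates the string.
Doubling RRYRRYRRYRRY:

RRYRRYRRYRRYRRYRRYRRYRRY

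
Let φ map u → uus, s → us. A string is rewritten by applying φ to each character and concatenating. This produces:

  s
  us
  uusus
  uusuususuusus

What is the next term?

Applying the rule to each of the 13 symbols of uusuususuusus gives the pieces uus uus us uus uus us uus us uus uus us uus us, which concatenate to the answer.

uusuususuusuususuususuusuususuusus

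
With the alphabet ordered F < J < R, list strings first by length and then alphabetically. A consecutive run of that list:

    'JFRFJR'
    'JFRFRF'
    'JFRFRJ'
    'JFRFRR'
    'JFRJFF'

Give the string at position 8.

Advancing 3 positions from JFRJFF through JFRJFF → JFRJFJ → JFRJFR reaches term 8.

JFRJJF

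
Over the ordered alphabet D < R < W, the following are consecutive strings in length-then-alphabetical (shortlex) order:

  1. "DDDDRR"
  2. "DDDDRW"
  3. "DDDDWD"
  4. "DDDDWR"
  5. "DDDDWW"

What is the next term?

Find the rightmost character of DDDDWW below W, bump it to the next letter, and reset everything to its right to D.

DDDRDD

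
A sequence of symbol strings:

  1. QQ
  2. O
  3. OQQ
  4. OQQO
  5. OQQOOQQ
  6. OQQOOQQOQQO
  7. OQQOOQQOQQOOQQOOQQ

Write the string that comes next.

OQQOOQQOQQOOQQOOQQOQQOOQQOQQO

This is a Fibonacci-style word recurrence s(k) = s(k−1)·s(k−2): e.g. O·QQ = OQQ.
So term 8 is OQQOOQQOQQOOQQOOQQ·OQQOOQQOQQO.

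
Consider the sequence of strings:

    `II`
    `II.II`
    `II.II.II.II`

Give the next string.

Each string is two copies of the previous one joined by '.'.
So the next term is two copies of II.II.II.II with '.' between the halves.

II.II.II.II.II.II.II.II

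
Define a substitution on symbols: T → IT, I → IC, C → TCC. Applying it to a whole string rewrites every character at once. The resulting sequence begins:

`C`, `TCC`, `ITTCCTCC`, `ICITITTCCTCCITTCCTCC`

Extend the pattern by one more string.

Rewriting the 20 symbols of ICITITTCCTCCITTCCTCC one by one yields IC TCC IC IT IC IT IT TCC TCC IT TCC TCC IC IT IT TCC TCC IT TCC TCC; concatenated:

ICTCCICITICITITTCCTCCITTCCTCCICITITTCCTCCITTCCTCC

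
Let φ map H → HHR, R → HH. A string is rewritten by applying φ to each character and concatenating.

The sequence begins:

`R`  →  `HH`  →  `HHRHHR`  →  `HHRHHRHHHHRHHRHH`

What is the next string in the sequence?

Applying the rule to each of the 16 symbols of HHRHHRHHHHRHHRHH gives the pieces HHR HHR HH HHR HHR HH HHR HHR HHR HHR HH HHR HHR HH HHR HHR, which concatenate to the answer.

HHRHHRHHHHRHHRHHHHRHHRHHRHHRHHHHRHHRHHHHRHHR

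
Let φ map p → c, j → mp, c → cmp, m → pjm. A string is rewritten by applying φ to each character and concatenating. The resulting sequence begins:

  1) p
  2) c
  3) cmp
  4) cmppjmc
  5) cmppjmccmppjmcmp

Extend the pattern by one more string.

cmppjmccmppjmcmpcmppjmccmppjmcmppjmc

φ(cmppjmccmppjmcmp) expands symbol-by-symbol to cmp pjm c c mp pjm cmp cmp pjm c c mp pjm cmp pjm c; joining the 16 pieces gives the next term.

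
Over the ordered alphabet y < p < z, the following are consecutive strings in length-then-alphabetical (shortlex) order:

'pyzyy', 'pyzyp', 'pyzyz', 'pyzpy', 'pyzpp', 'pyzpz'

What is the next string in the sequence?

pyzzy

Find the rightmost character of pyzpz below z, bump it to the next letter, and reset everything to its right to y.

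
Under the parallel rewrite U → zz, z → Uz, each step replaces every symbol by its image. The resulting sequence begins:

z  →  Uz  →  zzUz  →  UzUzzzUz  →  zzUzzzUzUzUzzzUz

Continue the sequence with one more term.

UzUzzzUzUzUzzzUzzzUzzzUzUzUzzzUz

Applying the rule to each of the 16 symbols of zzUzzzUzUzUzzzUz gives the pieces Uz Uz zz Uz Uz Uz zz Uz zz Uz zz Uz Uz Uz zz Uz, which concatenate to the answer.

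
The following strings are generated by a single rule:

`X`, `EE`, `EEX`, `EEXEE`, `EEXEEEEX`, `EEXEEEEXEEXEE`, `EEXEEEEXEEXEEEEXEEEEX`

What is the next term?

EEXEEEEXEEXEEEEXEEEEXEEXEEEEXEEXEE

From term 3 onward, concatenate the last term with the second-to-last: EE·X = EEX, EEX·EE = EEXEE, …
So term 8 is EEXEEEEXEEXEEEEXEEEEX·EEXEEEEXEEXEE.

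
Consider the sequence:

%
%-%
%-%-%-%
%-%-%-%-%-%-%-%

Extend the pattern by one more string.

Every step duplicates the string with '-' between the halves.
Doubling %-%-%-%-%-%-%-% with '-' between the halves:

%-%-%-%-%-%-%-%-%-%-%-%-%-%-%-%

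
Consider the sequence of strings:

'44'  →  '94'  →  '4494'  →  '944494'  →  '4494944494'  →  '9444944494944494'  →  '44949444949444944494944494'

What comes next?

944494449494449444949444949444944494944494

This is a Fibonacci-style word recurrence s(k) = s(k−2)·s(k−1): e.g. 44·94 = 4494.
So term 8 is 9444944494944494·44949444949444944494944494.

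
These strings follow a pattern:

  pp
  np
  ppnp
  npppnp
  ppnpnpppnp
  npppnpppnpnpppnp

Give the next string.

ppnpnpppnpnpppnpppnpnpppnp

This is a Fibonacci-style word recurrence s(k) = s(k−2)·s(k−1): e.g. pp·np = ppnp.
The next term joins ppnpnpppnp and npppnpppnpnpppnp.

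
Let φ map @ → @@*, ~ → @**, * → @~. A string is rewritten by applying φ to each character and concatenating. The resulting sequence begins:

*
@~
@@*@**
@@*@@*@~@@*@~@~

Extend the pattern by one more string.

Replace each of the 15 characters of @@*@@*@~@@*@~@~ in place — @@* @@* @~ @@* @@* @~ @@* @** @@* @@* @~ @@* @** @@* @** — and concatenate.

@@*@@*@~@@*@@*@~@@*@**@@*@@*@~@@*@**@@*@**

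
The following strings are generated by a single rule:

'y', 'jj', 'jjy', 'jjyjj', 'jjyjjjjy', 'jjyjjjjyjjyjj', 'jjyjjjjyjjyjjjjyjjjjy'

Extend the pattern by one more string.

jjyjjjjyjjyjjjjyjjjjyjjyjjjjyjjyjj

This is a Fibonacci-style word recurrence s(k) = s(k−1)·s(k−2): e.g. jj·y = jjy.
The next term joins jjyjjjjyjjyjjjjyjjjjy and jjyjjjjyjjyjj.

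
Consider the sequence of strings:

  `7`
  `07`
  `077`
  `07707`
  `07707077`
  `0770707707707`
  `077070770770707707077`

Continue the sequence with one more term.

0770707707707077070770770707707707

Each term (from the third on) is the previous term followed by the one before it: term 3 = 07·7 = 077.
Continuing: 077070770770707707077 · 0770707707707 gives term 8.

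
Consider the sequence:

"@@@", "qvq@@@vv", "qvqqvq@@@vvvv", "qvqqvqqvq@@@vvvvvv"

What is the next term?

Every step adds qvq to the front and vv to the end of the previous string.
So the next term is qvq·qvqqvqqvq@@@vvvvvv·vv.

qvqqvqqvqqvq@@@vvvvvvvv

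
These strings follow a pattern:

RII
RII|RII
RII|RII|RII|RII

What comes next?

RII|RII|RII|RII|RII|RII|RII|RII

s(k+1) = s(k)·|·s(k) — each term doubles the last with '|' between the halves.
One more doubling of RII|RII|RII|RII gives the answer.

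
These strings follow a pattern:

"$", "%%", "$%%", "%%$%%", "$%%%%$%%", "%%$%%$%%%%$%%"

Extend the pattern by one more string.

$%%%%$%%%%$%%$%%%%$%%

From term 3 onward, concatenate the second-to-last term with the last: $·%% = $%%, %%·$%% = %%$%%, …
Continuing: $%%%%$%% · %%$%%$%%%%$%% gives term 7.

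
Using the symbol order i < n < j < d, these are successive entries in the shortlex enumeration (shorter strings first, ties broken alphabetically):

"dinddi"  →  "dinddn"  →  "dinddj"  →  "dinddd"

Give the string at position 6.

Advancing 2 positions from dinddd through dinddd → dijiii reaches term 6.

dijiin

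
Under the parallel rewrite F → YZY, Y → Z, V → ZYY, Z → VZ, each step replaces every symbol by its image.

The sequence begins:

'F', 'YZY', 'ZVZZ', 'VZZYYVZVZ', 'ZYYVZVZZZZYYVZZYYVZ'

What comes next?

VZZZZYYVZZYYVZVZVZVZZZZYYVZVZZZZYYVZ

φ(ZYYVZVZZZZYYVZZYYVZ) expands symbol-by-symbol to VZ Z Z ZYY VZ ZYY VZ VZ VZ VZ Z Z ZYY VZ VZ Z Z ZYY VZ; joining the 19 pieces gives the next term.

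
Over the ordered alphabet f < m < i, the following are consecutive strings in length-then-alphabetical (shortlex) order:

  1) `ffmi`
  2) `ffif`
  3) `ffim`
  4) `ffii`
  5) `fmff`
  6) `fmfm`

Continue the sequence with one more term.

fmfi

Treat fmfm as a base-3 numeral over the given alphabet and add one, carrying through any trailing i's.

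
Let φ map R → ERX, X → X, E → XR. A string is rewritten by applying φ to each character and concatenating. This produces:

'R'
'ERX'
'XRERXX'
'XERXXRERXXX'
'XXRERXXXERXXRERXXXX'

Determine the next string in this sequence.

Replace each of the 19 characters of XXRERXXXERXXRERXXXX in place — X X ERX XR ERX X X X XR ERX X X ERX XR ERX X X X X — and concatenate.

XXERXXRERXXXXXRERXXXERXXRERXXXXX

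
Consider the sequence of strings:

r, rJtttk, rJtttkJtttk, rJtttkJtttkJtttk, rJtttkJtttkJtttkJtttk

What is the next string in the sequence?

Every step adds Jtttk to the end: s(k+1) = s(k)·Jtttk.
So the next term is rJtttkJtttkJtttkJtttk·Jtttk.

rJtttkJtttkJtttkJtttkJtttk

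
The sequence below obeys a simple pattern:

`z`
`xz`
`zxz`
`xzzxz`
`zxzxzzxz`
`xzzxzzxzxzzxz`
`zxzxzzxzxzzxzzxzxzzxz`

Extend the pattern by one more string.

xzzxzzxzxzzxzzxzxzzxzxzzxzzxzxzzxz

This is a Fibonacci-style word recurrence s(k) = s(k−2)·s(k−1): e.g. z·xz = zxz.
The next term joins xzzxzzxzxzzxz and zxzxzzxzxzzxzzxzxzzxz.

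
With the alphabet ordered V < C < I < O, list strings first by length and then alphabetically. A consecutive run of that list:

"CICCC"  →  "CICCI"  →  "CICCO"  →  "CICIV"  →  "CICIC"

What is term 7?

Advancing 2 positions from CICIC through CICIC → CICII reaches term 7.

CICIO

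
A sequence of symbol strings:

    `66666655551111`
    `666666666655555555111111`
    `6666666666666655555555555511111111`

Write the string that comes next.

Reading off run lengths: 6 runs 6, 10, 14; 5 runs 4, 8, 12; 1 runs 4, 6, 8 — each is linear in n (n = 1, 2, …).
Setting n = 4 gives 18, 16, 10 characters in each block.

66666666666666666655555555555555551111111111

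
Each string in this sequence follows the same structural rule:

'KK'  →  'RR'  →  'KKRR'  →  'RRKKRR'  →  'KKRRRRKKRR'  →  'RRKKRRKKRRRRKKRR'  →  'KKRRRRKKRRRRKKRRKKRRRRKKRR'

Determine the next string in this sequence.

From term 3 onward, concatenate the second-to-last term with the last: KK·RR = KKRR, RR·KKRR = RRKKRR, …
Continuing: RRKKRRKKRRRRKKRR · KKRRRRKKRRRRKKRRKKRRRRKKRR gives term 8.

RRKKRRKKRRRRKKRRKKRRRRKKRRRRKKRRKKRRRRKKRR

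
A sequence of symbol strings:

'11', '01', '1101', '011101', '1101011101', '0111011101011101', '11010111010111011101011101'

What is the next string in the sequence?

From term 3 onward, concatenate the second-to-last term with the last: 11·01 = 1101, 01·1101 = 011101, …
Continuing: 0111011101011101 · 11010111010111011101011101 gives term 8.

011101110101110111010111010111011101011101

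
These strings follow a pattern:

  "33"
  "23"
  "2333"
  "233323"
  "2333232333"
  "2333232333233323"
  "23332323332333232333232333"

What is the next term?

From term 3 onward, concatenate the last term with the second-to-last: 23·33 = 2333, 2333·23 = 233323, …
So term 8 is 23332323332333232333232333·2333232333233323.

233323233323332323332323332333232333233323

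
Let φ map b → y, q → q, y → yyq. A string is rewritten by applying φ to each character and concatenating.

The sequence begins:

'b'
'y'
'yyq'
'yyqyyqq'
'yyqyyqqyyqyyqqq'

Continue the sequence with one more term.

yyqyyqqyyqyyqqqyyqyyqqyyqyyqqqq

Applying the rule to each of the 15 symbols of yyqyyqqyyqyyqqq gives the pieces yyq yyq q yyq yyq q q yyq yyq q yyq yyq q q q, which concatenate to the answer.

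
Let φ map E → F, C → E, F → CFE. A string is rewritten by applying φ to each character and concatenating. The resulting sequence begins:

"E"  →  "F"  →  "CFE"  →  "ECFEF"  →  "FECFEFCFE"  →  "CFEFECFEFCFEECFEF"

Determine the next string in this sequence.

φ(CFEFECFEFCFEECFEF) expands symbol-by-symbol to E CFE F CFE F E CFE F CFE E CFE F F E CFE F CFE; joining the 17 pieces gives the next term.

ECFEFCFEFECFEFCFEECFEFFECFEFCFE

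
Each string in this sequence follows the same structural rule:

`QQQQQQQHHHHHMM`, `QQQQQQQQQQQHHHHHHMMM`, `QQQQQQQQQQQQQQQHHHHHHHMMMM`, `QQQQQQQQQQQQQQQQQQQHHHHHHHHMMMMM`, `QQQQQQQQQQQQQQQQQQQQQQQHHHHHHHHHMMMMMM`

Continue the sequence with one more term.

QQQQQQQQQQQQQQQQQQQQQQQQQQQHHHHHHHHHHMMMMMMM

Reading off run lengths: Q runs 7, 11, 15, 19, 23; H runs 5, 6, 7, 8, 9; M runs 2, 3, 4, 5, 6 — each is linear in n, where the shown terms are n = 2, 3, 4, 5, 6.
At n = 7 the blocks have lengths 27, 10, 7.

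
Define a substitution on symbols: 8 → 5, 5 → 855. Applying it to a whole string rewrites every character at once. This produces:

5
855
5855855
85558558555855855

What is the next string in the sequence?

Rewriting the 17 symbols of 85558558555855855 one by one yields 5 855 855 855 5 855 855 5 855 855 855 5 855 855 5 855 855; concatenated:

58558558555855855585585585558558555855855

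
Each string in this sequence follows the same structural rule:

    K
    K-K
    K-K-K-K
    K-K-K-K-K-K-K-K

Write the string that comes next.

Every step duplicates the string with '-' between the halves.
One more doubling of K-K-K-K-K-K-K-K gives the answer.

K-K-K-K-K-K-K-K-K-K-K-K-K-K-K-K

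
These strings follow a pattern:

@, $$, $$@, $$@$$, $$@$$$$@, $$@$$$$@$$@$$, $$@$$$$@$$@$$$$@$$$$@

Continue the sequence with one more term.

This is a Fibonacci-style word recurrence s(k) = s(k−1)·s(k−2): e.g. $$·@ = $$@.
So term 8 is $$@$$$$@$$@$$$$@$$$$@·$$@$$$$@$$@$$.

$$@$$$$@$$@$$$$@$$$$@$$@$$$$@$$@$$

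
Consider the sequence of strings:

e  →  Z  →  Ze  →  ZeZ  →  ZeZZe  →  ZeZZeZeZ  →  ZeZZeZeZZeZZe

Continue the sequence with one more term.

From term 3 onward, concatenate the last term with the second-to-last: Z·e = Ze, Ze·Z = ZeZ, …
So term 8 is ZeZZeZeZZeZZe·ZeZZeZeZ.

ZeZZeZeZZeZZeZeZZeZeZ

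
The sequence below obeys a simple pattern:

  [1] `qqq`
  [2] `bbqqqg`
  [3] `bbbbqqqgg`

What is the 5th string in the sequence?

Each term wraps the previous one in bb on the left and g on the right.
From bbbbqqqgg, 2 further steps: bbbbqqqgg → bbbbbbqqqggg → (answer).

bbbbbbbbqqqgggg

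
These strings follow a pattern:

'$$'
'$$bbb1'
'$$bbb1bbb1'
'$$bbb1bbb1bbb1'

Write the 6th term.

$$bbb1bbb1bbb1bbb1bbb1

Each term is the previous one with bbb1 appended.
From $$bbb1bbb1bbb1, 2 further steps: $$bbb1bbb1bbb1 → $$bbb1bbb1bbb1bbb1 → (answer).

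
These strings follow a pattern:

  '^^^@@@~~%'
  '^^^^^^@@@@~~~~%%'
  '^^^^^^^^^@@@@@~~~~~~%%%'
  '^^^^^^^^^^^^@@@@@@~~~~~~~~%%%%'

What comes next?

Reading off run lengths: ^ runs 3, 6, 9, 12; @ runs 3, 4, 5, 6; ~ runs 2, 4, 6, 8; % runs 1, 2, 3, 4 — each is linear in n (n = 1, 2, …).
Setting n = 5 gives 15, 7, 10, 5 characters in each block.

^^^^^^^^^^^^^^^@@@@@@@~~~~~~~~~~%%%%%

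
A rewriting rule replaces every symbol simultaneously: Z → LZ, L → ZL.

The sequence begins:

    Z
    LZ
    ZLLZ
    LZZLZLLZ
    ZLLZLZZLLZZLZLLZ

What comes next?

Rewriting the 16 symbols of ZLLZLZZLLZZLZLLZ one by one yields LZ ZL ZL LZ ZL LZ LZ ZL ZL LZ LZ ZL LZ ZL ZL LZ; concatenated:

LZZLZLLZZLLZLZZLZLLZLZZLLZZLZLLZ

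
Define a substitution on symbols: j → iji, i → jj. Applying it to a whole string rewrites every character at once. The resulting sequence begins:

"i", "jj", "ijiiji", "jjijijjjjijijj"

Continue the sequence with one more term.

ijiijijjijijjijiijiijiijijjijijjijiiji

Replace each of the 14 characters of jjijijjjjijijj in place — iji iji jj iji jj iji iji iji iji jj iji jj iji iji — and concatenate.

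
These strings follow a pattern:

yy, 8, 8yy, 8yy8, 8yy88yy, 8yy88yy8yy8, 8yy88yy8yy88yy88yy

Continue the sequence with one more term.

Each term (from the third on) is the previous term followed by the one before it: term 3 = 8·yy = 8yy.
Continuing: 8yy88yy8yy88yy88yy · 8yy88yy8yy8 gives term 8.

8yy88yy8yy88yy88yy8yy88yy8yy8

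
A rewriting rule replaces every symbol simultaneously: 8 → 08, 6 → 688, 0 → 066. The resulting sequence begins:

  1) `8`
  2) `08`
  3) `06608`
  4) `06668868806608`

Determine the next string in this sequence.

0666886886880808688080806668868806608

Replace each of the 14 characters of 06668868806608 in place — 066 688 688 688 08 08 688 08 08 066 688 688 066 08 — and concatenate.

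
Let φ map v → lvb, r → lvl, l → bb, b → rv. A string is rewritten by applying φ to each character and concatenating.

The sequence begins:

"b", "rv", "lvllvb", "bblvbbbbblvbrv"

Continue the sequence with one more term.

φ(bblvbbbbblvbrv) expands symbol-by-symbol to rv rv bb lvb rv rv rv rv rv bb lvb rv lvl lvb; joining the 14 pieces gives the next term.

rvrvbblvbrvrvrvrvrvbblvbrvlvllvb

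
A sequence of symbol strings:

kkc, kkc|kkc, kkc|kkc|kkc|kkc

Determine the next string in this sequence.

kkc|kkc|kkc|kkc|kkc|kkc|kkc|kkc

Every step duplicates the string with '|' between the halves.
So the next term is two copies of kkc|kkc|kkc|kkc with '|' between the halves.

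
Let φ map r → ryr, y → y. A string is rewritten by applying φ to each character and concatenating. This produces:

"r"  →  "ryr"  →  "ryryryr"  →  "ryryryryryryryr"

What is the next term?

ryryryryryryryryryryryryryryryr

Applying the rule to each of the 15 symbols of ryryryryryryryr gives the pieces ryr y ryr y ryr y ryr y ryr y ryr y ryr y ryr, which concatenate to the answer.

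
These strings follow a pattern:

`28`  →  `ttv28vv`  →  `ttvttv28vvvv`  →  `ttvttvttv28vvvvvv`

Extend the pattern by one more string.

s(k+1) = ttv·s(k)·vv, so each term gains ttv as a prefix and vv as a suffix.
Applying this once more to ttvttvttv28vvvvvv:

ttvttvttvttv28vvvvvvvv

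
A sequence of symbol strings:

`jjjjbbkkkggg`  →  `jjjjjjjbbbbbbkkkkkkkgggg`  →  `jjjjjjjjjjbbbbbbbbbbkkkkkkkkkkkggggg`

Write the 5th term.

The n-th term is 3n+1 j's then 4n-2 b's then 4n-1 k's then n+2 g's (n = 1, 2, …).
Setting n = 5 gives 16, 18, 19, 7 characters in each block.

jjjjjjjjjjjjjjjjbbbbbbbbbbbbbbbbbbkkkkkkkkkkkkkkkkkkkggggggg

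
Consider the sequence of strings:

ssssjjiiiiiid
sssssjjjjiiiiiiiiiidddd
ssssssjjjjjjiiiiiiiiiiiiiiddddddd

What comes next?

The n-th term is n+3 s's then 2n j's then 4n+2 i's then 3n-2 d's (n = 1, 2, …).
For the next term, n = 4, so the run lengths are 7, 8, 18, 10.

sssssssjjjjjjjjiiiiiiiiiiiiiiiiiidddddddddd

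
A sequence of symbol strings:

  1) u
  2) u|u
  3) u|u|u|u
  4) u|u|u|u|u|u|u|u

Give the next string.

Every step duplicates the string with '|' between the halves.
Doubling u|u|u|u|u|u|u|u with '|' between the halves:

u|u|u|u|u|u|u|u|u|u|u|u|u|u|u|u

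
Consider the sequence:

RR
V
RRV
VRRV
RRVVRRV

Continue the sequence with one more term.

VRRVRRVVRRV

This is a Fibonacci-style word recurrence s(k) = s(k−2)·s(k−1): e.g. RR·V = RRV.
The next term joins VRRV and RRVVRRV.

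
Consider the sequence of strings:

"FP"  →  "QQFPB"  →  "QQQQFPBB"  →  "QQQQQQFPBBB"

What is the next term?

Each term wraps the previous one in QQ on the left and B on the right.
Applying this once more to QQQQQQFPBBB:

QQQQQQQQFPBBBB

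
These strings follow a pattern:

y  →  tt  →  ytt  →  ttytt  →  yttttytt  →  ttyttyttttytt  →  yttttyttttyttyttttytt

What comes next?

From term 3 onward, concatenate the second-to-last term with the last: y·tt = ytt, tt·ytt = ttytt, …
The next term joins ttyttyttttytt and yttttyttttyttyttttytt.

ttyttyttttyttyttttyttttyttyttttytt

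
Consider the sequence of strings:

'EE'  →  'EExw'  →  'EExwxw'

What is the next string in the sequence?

The strings grow by a fixed suffix xw each time.
So the next term is EExwxw·xw.

EExwxwxw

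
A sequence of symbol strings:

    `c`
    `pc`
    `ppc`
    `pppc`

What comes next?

Each term is the previous one with p prepended.
Applying this once more to pppc:

ppppc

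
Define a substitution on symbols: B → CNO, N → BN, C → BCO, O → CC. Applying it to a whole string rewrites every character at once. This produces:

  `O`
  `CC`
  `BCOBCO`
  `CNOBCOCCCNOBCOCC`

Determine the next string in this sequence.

Replace each of the 16 characters of CNOBCOCCCNOBCOCC in place — BCO BN CC CNO BCO CC BCO BCO BCO BN CC CNO BCO CC BCO BCO — and concatenate.

BCOBNCCCNOBCOCCBCOBCOBCOBNCCCNOBCOCCBCOBCO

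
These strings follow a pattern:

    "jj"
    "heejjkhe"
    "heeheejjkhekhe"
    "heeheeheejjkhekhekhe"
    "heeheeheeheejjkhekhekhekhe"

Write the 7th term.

s(k+1) = hee·s(k)·khe, so each term gains hee as a prefix and khe as a suffix.
From heeheeheeheejjkhekhekhekhe, 2 further steps: heeheeheeheejjkhekhekhekhe → heeheeheeheeheejjkhekhekhekhekhe → (answer).

heeheeheeheeheeheejjkhekhekhekhekhekhe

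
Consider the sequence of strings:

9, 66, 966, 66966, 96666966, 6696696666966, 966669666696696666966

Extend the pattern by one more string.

6696696666966966669666696696666966

This is a Fibonacci-style word recurrence s(k) = s(k−2)·s(k−1): e.g. 9·66 = 966.
The next term joins 6696696666966 and 966669666696696666966.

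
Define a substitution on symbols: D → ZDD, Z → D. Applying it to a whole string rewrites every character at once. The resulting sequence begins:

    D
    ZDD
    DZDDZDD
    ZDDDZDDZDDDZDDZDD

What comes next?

φ(ZDDDZDDZDDDZDDZDD) expands symbol-by-symbol to D ZDD ZDD ZDD D ZDD ZDD D ZDD ZDD ZDD D ZDD ZDD D ZDD ZDD; joining the 17 pieces gives the next term.

DZDDZDDZDDDZDDZDDDZDDZDDZDDDZDDZDDDZDDZDD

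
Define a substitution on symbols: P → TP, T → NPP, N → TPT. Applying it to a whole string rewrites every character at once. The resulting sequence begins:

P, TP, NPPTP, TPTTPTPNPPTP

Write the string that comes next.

Expanding TPTTPTPNPPTP: T→NPP, P→TP, T→NPP, T→NPP, P→TP, T→NPP, P→TP, N→TPT, P→TP, P→TP, T→NPP, P→TP. Concatenated: NPP TP NPP NPP TP NPP TP TPT TP TP NPP TP.

NPPTPNPPNPPTPNPPTPTPTTPTPNPPTP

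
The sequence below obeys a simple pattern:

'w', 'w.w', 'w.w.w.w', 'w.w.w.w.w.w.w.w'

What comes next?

s(k+1) = s(k)·.·s(k) — each term doubles the last with '.' between the halves.
One more doubling of w.w.w.w.w.w.w.w gives the answer.

w.w.w.w.w.w.w.w.w.w.w.w.w.w.w.w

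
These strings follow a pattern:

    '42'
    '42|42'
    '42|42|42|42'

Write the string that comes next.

s(k+1) = s(k)·|·s(k) — each term doubles the last with '|' between the halves.
So the next term is two copies of 42|42|42|42 with '|' between the halves.

42|42|42|42|42|42|42|42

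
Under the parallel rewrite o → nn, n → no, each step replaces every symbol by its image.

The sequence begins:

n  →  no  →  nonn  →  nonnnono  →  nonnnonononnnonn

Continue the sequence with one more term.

Applying the rule to each of the 16 symbols of nonnnonononnnonn gives the pieces no nn no no no nn no nn no nn no no no nn no no, which concatenate to the answer.

nonnnonononnnonnnonnnonononnnono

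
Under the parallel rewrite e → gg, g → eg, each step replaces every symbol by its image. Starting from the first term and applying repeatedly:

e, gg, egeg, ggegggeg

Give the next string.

egegggegegegggeg

Apply φ to ggegggeg symbol by symbol: g→eg, g→eg, e→gg, g→eg, g→eg, g→eg, e→gg, g→eg; joined: eg eg gg eg eg eg gg eg.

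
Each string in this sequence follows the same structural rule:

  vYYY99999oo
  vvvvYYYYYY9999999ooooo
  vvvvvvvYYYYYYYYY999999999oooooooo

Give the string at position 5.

vvvvvvvvvvvvvYYYYYYYYYYYYYYY9999999999999oooooooooooooo

The n-th term is 3n-2 v's then 3n Y's then 2n+3 9's then 3n-1 o's (n = 1, 2, …).
For term 5, n = 5, so the run lengths are 13, 15, 13, 14.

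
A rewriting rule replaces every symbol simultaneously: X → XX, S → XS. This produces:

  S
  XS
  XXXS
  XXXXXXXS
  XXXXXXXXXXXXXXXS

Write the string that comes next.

Replace each of the 16 characters of XXXXXXXXXXXXXXXS in place — XX XX XX XX XX XX XX XX XX XX XX XX XX XX XX XS — and concatenate.

XXXXXXXXXXXXXXXXXXXXXXXXXXXXXXXS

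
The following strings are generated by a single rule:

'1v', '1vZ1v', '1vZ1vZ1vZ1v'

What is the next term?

Each string is two copies of the previous one joined by 'Z'.
So the next term is two copies of 1vZ1vZ1vZ1v with 'Z' between the halves.

1vZ1vZ1vZ1vZ1vZ1vZ1vZ1v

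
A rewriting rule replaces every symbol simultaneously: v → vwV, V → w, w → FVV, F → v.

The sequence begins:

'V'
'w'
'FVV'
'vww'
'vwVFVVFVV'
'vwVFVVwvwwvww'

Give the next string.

Rewriting the 13 symbols of vwVFVVwvwwvww one by one yields vwV FVV w v w w FVV vwV FVV FVV vwV FVV FVV; concatenated:

vwVFVVwvwwFVVvwVFVVFVVvwVFVVFVV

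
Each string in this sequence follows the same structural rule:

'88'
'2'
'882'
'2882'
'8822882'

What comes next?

28828822882

This is a Fibonacci-style word recurrence s(k) = s(k−2)·s(k−1): e.g. 88·2 = 882.
So term 6 is 2882·8822882.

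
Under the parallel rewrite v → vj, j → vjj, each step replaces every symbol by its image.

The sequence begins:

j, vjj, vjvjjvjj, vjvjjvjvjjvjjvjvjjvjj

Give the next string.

φ(vjvjjvjvjjvjjvjvjjvjj) expands symbol-by-symbol to vj vjj vj vjj vjj vj vjj vj vjj vjj vj vjj vjj vj vjj vj vjj vjj vj vjj vjj; joining the 21 pieces gives the next term.

vjvjjvjvjjvjjvjvjjvjvjjvjjvjvjjvjjvjvjjvjvjjvjjvjvjjvjj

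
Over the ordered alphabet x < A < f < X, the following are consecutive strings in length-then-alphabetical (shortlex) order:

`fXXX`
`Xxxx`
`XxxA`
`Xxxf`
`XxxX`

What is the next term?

Treat XxxX as a base-4 numeral over the given alphabet and add one, carrying through any trailing X's.

XxAx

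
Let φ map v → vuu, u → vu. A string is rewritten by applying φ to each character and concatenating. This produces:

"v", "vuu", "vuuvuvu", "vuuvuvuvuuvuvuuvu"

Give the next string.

vuuvuvuvuuvuvuuvuvuuvuvuvuuvuvuuvuvuvuuvu

φ(vuuvuvuvuuvuvuuvu) expands symbol-by-symbol to vuu vu vu vuu vu vuu vu vuu vu vu vuu vu vuu vu vu vuu vu; joining the 17 pieces gives the next term.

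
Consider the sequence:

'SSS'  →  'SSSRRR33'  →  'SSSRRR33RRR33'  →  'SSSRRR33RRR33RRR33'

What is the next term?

The strings grow by a fixed suffix RRR33 each time.
Applying this once more to SSSRRR33RRR33RRR33:

SSSRRR33RRR33RRR33RRR33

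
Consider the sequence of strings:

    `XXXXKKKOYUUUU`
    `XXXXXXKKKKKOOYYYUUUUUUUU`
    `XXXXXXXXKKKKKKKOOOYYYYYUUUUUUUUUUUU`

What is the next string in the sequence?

XXXXXXXXXXKKKKKKKKKOOOOYYYYYYYUUUUUUUUUUUUUUUU

Reading off run lengths: X runs 4, 6, 8; K runs 3, 5, 7; O runs 1, 2, 3; Y runs 1, 3, 5; U runs 4, 8, 12 — each is linear in n (n = 1, 2, …).
For the next term, n = 4, so the run lengths are 10, 9, 4, 7, 16.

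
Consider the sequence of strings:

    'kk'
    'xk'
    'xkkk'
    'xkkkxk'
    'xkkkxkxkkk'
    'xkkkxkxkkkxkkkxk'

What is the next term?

xkkkxkxkkkxkkkxkxkkkxkxkkk

From term 3 onward, concatenate the last term with the second-to-last: xk·kk = xkkk, xkkk·xk = xkkkxk, …
So term 7 is xkkkxkxkkkxkkkxk·xkkkxkxkkk.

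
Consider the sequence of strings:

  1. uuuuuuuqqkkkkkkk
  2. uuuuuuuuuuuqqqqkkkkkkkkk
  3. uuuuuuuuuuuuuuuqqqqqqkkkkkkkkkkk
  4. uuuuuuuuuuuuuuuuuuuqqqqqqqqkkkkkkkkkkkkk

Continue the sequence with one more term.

uuuuuuuuuuuuuuuuuuuuuuuqqqqqqqqqqkkkkkkkkkkkkkkk

Term n consists of 4n-1 u's, followed by 2n-2 q's, followed by 2n+3 k's, where the shown terms are n = 2, 3, 4, 5.
For the next term, n = 6, so the run lengths are 23, 10, 15.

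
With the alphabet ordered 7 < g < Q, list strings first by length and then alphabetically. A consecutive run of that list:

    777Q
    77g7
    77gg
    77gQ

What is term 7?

Advancing 3 positions from 77gQ through 77gQ → 77Q7 → 77Qg reaches term 7.

77QQ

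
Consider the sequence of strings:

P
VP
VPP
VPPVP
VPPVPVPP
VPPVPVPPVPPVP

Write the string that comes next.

VPPVPVPPVPPVPVPPVPVPP

Each term (from the third on) is the previous term followed by the one before it: term 3 = VP·P = VPP.
The next term joins VPPVPVPPVPPVP and VPPVPVPP.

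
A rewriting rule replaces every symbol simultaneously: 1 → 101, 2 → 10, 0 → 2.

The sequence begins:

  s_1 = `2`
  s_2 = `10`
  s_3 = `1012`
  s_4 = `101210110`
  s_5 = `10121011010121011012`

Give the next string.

101210110101210110121012101101012101101210110

Replace each of the 20 characters of 10121011010121011012 in place — 101 2 101 10 101 2 101 101 2 101 2 101 10 101 2 101 101 2 101 10 — and concatenate.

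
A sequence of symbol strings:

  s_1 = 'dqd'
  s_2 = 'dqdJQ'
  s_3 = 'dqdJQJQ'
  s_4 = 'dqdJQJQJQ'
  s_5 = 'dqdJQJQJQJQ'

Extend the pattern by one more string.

Each term is the previous one with JQ appended.
Applying this once more to dqdJQJQJQJQ:

dqdJQJQJQJQJQ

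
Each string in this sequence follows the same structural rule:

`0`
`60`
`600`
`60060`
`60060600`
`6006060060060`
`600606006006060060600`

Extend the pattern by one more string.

This is a Fibonacci-style word recurrence s(k) = s(k−1)·s(k−2): e.g. 60·0 = 600.
Continuing: 600606006006060060600 · 6006060060060 gives term 8.

6006060060060600606006006060060060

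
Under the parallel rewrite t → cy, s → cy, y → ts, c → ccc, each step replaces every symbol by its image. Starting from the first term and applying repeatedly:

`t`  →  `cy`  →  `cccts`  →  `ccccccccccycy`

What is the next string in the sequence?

cccccccccccccccccccccccccccccctscccts

φ(ccccccccccycy) expands symbol-by-symbol to ccc ccc ccc ccc ccc ccc ccc ccc ccc ccc ts ccc ts; joining the 13 pieces gives the next term.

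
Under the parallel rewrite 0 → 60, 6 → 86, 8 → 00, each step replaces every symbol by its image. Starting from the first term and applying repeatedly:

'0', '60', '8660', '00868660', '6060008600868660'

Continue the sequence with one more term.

Replace each of the 16 characters of 6060008600868660 in place — 86 60 86 60 60 60 00 86 60 60 00 86 00 86 86 60 — and concatenate.

86608660606000866060008600868660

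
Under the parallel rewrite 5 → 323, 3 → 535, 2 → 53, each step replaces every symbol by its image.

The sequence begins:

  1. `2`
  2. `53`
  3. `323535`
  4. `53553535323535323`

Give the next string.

3235353233235353235353235355353532353532353553535

Replace each of the 17 characters of 53553535323535323 in place — 323 535 323 323 535 323 535 323 535 53 535 323 535 323 535 53 535 — and concatenate.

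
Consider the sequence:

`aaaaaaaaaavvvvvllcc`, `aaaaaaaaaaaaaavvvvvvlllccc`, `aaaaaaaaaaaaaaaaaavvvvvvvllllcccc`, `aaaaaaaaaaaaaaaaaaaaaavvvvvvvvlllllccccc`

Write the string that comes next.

aaaaaaaaaaaaaaaaaaaaaaaaaavvvvvvvvvllllllcccccc

Term n consists of 4n+2 a's, followed by n+3 v's, followed by n l's, followed by n c's, where the shown terms are n = 2, 3, 4, 5.
For the next term, n = 6, so the run lengths are 26, 9, 6, 6.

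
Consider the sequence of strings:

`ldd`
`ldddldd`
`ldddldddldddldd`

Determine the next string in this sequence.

s(k+1) = s(k)·d·s(k) — each term doubles the last with 'd' between the halves.
One more doubling of ldddldddldddldd gives the answer.

ldddldddldddldddldddldddldddldd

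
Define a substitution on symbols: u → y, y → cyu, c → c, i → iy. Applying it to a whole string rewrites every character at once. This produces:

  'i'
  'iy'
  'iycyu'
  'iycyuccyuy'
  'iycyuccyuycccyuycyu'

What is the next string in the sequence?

iycyuccyuycccyuycyuccccyuycyuccyuy

Replace each of the 19 characters of iycyuccyuycccyuycyu in place — iy cyu c cyu y c c cyu y cyu c c c cyu y cyu c cyu y — and concatenate.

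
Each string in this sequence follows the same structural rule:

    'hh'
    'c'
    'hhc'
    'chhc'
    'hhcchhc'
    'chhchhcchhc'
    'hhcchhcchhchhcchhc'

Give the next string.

chhchhcchhchhcchhcchhchhcchhc

Each term (from the third on) is the two preceding terms concatenated in order: term 3 = hh·c = hhc.
So term 8 is chhchhcchhc·hhcchhcchhchhcchhc.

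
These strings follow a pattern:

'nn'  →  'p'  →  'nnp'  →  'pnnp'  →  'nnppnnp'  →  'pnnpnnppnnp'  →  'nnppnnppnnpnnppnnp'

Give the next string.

pnnpnnppnnpnnppnnppnnpnnppnnp

Each term (from the third on) is the two preceding terms concatenated in order: term 3 = nn·p = nnp.
Continuing: pnnpnnppnnp · nnppnnppnnpnnppnnp gives term 8.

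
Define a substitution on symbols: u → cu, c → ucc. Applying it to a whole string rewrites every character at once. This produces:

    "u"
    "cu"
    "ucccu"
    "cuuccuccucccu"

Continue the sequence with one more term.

Rewriting the 13 symbols of cuuccuccucccu one by one yields ucc cu cu ucc ucc cu ucc ucc cu ucc ucc ucc cu; concatenated:

ucccucuuccucccuuccucccuuccuccucccu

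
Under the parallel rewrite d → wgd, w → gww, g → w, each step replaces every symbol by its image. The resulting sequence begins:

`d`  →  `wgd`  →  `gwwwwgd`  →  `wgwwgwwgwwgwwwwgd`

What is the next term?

Rewriting the 17 symbols of wgwwgwwgwwgwwwwgd one by one yields gww w gww gww w gww gww w gww gww w gww gww gww gww w wgd; concatenated:

gwwwgwwgwwwgwwgwwwgwwgwwwgwwgwwgwwgwwwwgd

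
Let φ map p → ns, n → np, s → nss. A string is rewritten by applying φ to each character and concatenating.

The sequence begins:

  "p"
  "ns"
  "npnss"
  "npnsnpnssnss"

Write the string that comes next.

npnsnpnssnpnsnpnssnssnpnssnss

Rewriting each symbol of npnsnpnssnss: n→np, p→ns, n→np, s→nss, n→np, p→ns, n→np, s→nss, s→nss, n→np, s→nss, s→nss, which concatenates to np ns np nss np ns np nss nss np nss nss.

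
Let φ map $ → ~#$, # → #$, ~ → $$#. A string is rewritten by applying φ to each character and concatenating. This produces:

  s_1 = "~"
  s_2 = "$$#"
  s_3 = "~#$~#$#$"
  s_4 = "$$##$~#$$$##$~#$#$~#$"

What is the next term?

Replace each of the 21 characters of $$##$~#$$$##$~#$#$~#$ in place — ~#$ ~#$ #$ #$ ~#$ $$# #$ ~#$ ~#$ ~#$ #$ #$ ~#$ $$# #$ ~#$ #$ ~#$ $$# #$ ~#$ — and concatenate.

~#$~#$#$#$~#$$$##$~#$~#$~#$#$#$~#$$$##$~#$#$~#$$$##$~#$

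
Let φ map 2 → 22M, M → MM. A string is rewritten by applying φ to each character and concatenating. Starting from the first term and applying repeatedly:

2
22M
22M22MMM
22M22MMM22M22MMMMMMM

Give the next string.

22M22MMM22M22MMMMMMM22M22MMM22M22MMMMMMMMMMMMMMM

Replace each of the 20 characters of 22M22MMM22M22MMMMMMM in place — 22M 22M MM 22M 22M MM MM MM 22M 22M MM 22M 22M MM MM MM MM MM MM MM — and concatenate.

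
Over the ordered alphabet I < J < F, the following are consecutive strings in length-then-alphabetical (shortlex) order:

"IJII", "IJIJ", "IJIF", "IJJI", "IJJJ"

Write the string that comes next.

IJJF

The successor of IJJJ increments the rightmost position that isn't already F and resets every position after it to I.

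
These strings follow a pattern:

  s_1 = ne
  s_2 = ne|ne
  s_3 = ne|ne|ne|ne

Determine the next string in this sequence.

s(k+1) = s(k)·|·s(k) — each term doubles the last with '|' between the halves.
Doubling ne|ne|ne|ne with '|' between the halves:

ne|ne|ne|ne|ne|ne|ne|ne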